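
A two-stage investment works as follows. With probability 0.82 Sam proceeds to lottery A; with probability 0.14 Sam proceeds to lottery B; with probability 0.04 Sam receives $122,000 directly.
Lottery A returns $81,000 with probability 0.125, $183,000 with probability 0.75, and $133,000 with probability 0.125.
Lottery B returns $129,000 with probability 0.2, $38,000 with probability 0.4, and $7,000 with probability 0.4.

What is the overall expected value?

$145,492

EV(A) = 0.125 × 81000 + 0.75 × 183000 + 0.125 × 133000 = 10125 + 137250 + 16625 = 164000
EV(B) = 0.2 × 129000 + 0.4 × 38000 + 0.4 × 7000 = 25800 + 15200 + 2800 = 43800
Branch C: 122000 (certain)
Overall = 0.82 × 164000 + 0.14 × 43800 + 0.04 × 122000 = 134480 + 6132 + 4880 = 145492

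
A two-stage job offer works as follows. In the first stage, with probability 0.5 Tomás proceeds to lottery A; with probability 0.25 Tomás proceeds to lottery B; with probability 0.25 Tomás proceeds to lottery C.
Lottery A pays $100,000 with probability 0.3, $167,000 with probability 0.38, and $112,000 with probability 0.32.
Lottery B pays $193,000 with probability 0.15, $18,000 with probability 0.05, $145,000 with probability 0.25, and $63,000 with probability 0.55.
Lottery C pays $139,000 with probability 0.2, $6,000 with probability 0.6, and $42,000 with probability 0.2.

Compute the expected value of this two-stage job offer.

$99,787.50

EV(A) = 0.3 × 100000 + 0.38 × 167000 + 0.32 × 112000 = 30000 + 63460 + 35840 = 129300
EV(B) = 0.15 × 193000 + 0.05 × 18000 + 0.25 × 145000 + 0.55 × 63000 = 28950 + 900 + 36250 + 34650 = 100750
EV(C) = 0.2 × 139000 + 0.6 × 6000 + 0.2 × 42000 = 27800 + 3600 + 8400 = 39800
Overall = 0.5 × 129300 + 0.25 × 100750 + 0.25 × 39800 = 64650 + 25187.5 + 9950 = 99787.5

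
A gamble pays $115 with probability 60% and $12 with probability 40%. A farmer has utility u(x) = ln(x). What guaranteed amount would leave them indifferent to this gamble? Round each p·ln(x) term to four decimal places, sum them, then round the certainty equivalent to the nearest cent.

$46.57

E[u] = 0.6·ln(115) + 0.4·ln(12) = 2.8470 + 0.9940 = 3.8410
CE = e^3.8410 ≈ 46.57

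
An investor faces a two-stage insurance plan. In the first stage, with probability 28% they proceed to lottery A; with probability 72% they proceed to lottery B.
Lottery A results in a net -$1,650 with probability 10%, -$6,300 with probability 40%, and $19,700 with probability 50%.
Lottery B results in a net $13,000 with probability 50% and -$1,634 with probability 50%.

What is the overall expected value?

EV(A) = 0.1 × (-1650) + 0.4 × (-6300) + 0.5 × 19700 = -165 − 2520 + 9850 = 7165
EV(B) = 0.5 × 13000 + 0.5 × (-1634) = 6500 − 817 = 5683
Overall = 0.28 × 7165 + 0.72 × 5683 = 2006.2 + 4091.76 = 6097.96

$6,097.96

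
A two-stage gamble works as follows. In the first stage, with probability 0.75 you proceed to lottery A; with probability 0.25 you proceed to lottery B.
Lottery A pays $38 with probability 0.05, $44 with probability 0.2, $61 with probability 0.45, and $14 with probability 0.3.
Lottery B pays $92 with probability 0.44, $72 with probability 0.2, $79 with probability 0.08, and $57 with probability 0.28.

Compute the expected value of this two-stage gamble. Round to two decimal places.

$51.05

EV(A) = 0.05 × 38 + 0.2 × 44 + 0.45 × 61 + 0.3 × 14 = 1.9 + 8.8 + 27.45 + 4.2 = 42.35
EV(B) = 0.44 × 92 + 0.2 × 72 + 0.08 × 79 + 0.28 × 57 = 40.48 + 14.4 + 6.32 + 15.96 = 77.16
Overall = 0.75 × 42.35 + 0.25 × 77.16 = 31.7625 + 19.29 = 51.0525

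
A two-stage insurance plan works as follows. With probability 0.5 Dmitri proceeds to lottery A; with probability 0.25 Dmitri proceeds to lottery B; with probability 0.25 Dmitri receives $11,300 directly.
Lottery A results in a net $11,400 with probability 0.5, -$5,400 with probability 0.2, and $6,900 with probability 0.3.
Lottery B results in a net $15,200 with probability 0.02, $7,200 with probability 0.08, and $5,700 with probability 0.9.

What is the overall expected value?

$7,672.50

EV(A) = 0.5 × 11400 + 0.2 × (-5400) + 0.3 × 6900 = 5700 − 1080 + 2070 = 6690
EV(B) = 0.02 × 15200 + 0.08 × 7200 + 0.9 × 5700 = 304 + 576 + 5130 = 6010
Branch C: 11300 (certain)
Overall = 0.5 × 6690 + 0.25 × 6010 + 0.25 × 11300 = 3345 + 1502.5 + 2825 = 7672.5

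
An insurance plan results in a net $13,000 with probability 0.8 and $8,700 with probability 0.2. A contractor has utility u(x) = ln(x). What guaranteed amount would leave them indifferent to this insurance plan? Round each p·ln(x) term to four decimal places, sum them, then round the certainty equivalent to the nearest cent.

E[u] = 0.8·ln(13000) + 0.2·ln(8700) = 7.5782 + 1.8142 = 9.3924
CE = e^9.3924 ≈ 11996.86

$11,996.86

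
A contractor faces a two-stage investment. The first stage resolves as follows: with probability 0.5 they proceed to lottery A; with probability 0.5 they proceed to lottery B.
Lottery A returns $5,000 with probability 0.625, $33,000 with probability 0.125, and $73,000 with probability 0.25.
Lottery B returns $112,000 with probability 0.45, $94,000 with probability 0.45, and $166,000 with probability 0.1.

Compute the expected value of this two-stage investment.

$67,400

EV(A) = 0.625 × 5000 + 0.125 × 33000 + 0.25 × 73000 = 3125 + 4125 + 18250 = 25500
EV(B) = 0.45 × 112000 + 0.45 × 94000 + 0.1 × 166000 = 50400 + 42300 + 16600 = 109300
Overall = 0.5 × 25500 + 0.5 × 109300 = 12750 + 54650 = 67400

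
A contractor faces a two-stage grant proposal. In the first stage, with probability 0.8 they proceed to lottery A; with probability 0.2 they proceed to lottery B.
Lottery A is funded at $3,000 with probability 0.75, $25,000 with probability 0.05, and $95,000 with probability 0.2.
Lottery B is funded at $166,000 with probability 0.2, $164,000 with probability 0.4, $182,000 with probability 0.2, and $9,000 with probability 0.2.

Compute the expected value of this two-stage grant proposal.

$45,400

EV(A) = 0.75 × 3000 + 0.05 × 25000 + 0.2 × 95000 = 2250 + 1250 + 19000 = 22500
EV(B) = 0.2 × 166000 + 0.4 × 164000 + 0.2 × 182000 + 0.2 × 9000 = 33200 + 65600 + 36400 + 1800 = 137000
Overall = 0.8 × 22500 + 0.2 × 137000 = 18000 + 27400 = 45400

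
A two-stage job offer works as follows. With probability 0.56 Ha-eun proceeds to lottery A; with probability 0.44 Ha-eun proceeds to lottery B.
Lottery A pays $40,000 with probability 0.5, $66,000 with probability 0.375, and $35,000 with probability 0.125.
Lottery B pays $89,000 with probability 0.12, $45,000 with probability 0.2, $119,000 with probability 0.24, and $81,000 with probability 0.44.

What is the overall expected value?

EV(A) = 0.5 × 40000 + 0.375 × 66000 + 0.125 × 35000 = 20000 + 24750 + 4375 = 49125
EV(B) = 0.12 × 89000 + 0.2 × 45000 + 0.24 × 119000 + 0.44 × 81000 = 10680 + 9000 + 28560 + 35640 = 83880
Overall = 0.56 × 49125 + 0.44 × 83880 = 27510 + 36907.2 = 64417.2

$64,417.20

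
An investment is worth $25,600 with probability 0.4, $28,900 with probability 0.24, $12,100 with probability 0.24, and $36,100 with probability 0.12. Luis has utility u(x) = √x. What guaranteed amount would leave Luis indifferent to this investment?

E[u] = 0.4·√25600 + 0.24·√28900 + 0.24·√12100 + 0.12·√36100 = 0.4·160 + 0.24·170 + 0.24·110 + 0.12·190 = 154
CE = (154)² = 23716

$23,716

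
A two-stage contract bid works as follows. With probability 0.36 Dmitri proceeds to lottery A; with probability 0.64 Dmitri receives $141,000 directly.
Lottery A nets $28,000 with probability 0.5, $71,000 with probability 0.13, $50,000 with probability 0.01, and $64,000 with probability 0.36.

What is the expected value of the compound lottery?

$107,077.20

EV(A) = 0.5 × 28000 + 0.13 × 71000 + 0.01 × 50000 + 0.36 × 64000 = 14000 + 9230 + 500 + 23040 = 46770
Branch B: 141000 (certain)
Overall = 0.36 × 46770 + 0.64 × 141000 = 16837.2 + 90240 = 107077.2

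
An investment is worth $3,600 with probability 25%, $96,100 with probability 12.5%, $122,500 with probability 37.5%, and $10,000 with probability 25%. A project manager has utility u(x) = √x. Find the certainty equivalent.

E[u] = 0.25·√3600 + 0.125·√96100 + 0.375·√122500 + 0.25·√10000 = 0.25·60 + 0.125·310 + 0.375·350 + 0.25·100 = 210
CE = (210)² = 44100

$44,100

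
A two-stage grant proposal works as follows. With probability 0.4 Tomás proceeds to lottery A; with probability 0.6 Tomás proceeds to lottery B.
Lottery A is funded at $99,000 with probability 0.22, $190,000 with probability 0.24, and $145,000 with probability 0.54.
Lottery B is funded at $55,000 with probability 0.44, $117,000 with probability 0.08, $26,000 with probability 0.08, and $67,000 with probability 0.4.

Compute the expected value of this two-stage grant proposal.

$95,736

EV(A) = 0.22 × 99000 + 0.24 × 190000 + 0.54 × 145000 = 21780 + 45600 + 78300 = 145680
EV(B) = 0.44 × 55000 + 0.08 × 117000 + 0.08 × 26000 + 0.4 × 67000 = 24200 + 9360 + 2080 + 26800 = 62440
Overall = 0.4 × 145680 + 0.6 × 62440 = 58272 + 37464 = 95736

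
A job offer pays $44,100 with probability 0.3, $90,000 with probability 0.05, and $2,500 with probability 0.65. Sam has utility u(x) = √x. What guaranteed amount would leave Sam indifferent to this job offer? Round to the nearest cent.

E[u] = 0.3·√44100 + 0.05·√90000 + 0.65·√2500 = 0.3·210 + 0.05·300 + 0.65·50 = 110.5
CE = (110.5)² = 12210.25

$12,210.25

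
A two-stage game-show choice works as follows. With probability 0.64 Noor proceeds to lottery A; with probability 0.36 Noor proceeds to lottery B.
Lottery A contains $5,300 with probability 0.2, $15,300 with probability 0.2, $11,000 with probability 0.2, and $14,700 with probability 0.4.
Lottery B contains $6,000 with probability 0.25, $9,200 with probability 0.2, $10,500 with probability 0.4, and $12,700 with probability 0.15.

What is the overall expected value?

$11,208.20

EV(A) = 0.2 × 5300 + 0.2 × 15300 + 0.2 × 11000 + 0.4 × 14700 = 1060 + 3060 + 2200 + 5880 = 12200
EV(B) = 0.25 × 6000 + 0.2 × 9200 + 0.4 × 10500 + 0.15 × 12700 = 1500 + 1840 + 4200 + 1905 = 9445
Overall = 0.64 × 12200 + 0.36 × 9445 = 7808 + 3400.2 = 11208.2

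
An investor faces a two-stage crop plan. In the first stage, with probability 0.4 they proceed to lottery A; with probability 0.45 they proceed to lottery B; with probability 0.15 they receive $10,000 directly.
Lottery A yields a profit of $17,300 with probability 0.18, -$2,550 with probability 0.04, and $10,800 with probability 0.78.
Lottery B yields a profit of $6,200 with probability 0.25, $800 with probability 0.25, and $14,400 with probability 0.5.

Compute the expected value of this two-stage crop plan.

$10,101.90

EV(A) = 0.18 × 17300 + 0.04 × (-2550) + 0.78 × 10800 = 3114 − 102 + 8424 = 11436
EV(B) = 0.25 × 6200 + 0.25 × 800 + 0.5 × 14400 = 1550 + 200 + 7200 = 8950
Branch C: 10000 (certain)
Overall = 0.4 × 11436 + 0.45 × 8950 + 0.15 × 10000 = 4574.4 + 4027.5 + 1500 = 10101.9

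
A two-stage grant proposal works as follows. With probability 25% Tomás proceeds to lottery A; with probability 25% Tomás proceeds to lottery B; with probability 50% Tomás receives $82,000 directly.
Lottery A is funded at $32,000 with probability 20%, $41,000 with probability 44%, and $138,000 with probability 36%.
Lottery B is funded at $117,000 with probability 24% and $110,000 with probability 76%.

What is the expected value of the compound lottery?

EV(A) = 0.2 × 32000 + 0.44 × 41000 + 0.36 × 138000 = 6400 + 18040 + 49680 = 74120
EV(B) = 0.24 × 117000 + 0.76 × 110000 = 28080 + 83600 = 111680
Branch C: 82000 (certain)
Overall = 0.25 × 74120 + 0.25 × 111680 + 0.5 × 82000 = 18530 + 27920 + 41000 = 87450

$87,450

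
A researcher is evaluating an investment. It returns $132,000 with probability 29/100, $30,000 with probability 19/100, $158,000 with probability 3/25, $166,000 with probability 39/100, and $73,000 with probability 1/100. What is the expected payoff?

$128,410

EV = 29/100 × 132000 + 19/100 × 30000 + 3/25 × 158000 + 39/100 × 166000 + 1/100 × 73000 = 38280 + 5700 + 18960 + 64740 + 730 = 128410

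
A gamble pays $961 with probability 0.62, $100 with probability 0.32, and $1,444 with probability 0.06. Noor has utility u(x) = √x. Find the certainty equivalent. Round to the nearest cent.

$610.09

E[u] = 0.62·√961 + 0.32·√100 + 0.06·√1444 = 0.62·31 + 0.32·10 + 0.06·38 = 24.7
CE = (24.7)² = 610.09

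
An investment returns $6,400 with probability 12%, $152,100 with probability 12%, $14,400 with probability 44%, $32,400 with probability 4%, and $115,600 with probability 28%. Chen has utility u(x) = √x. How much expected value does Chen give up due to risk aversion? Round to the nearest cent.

E[u] = 0.12·√6400 + 0.12·√152100 + 0.44·√14400 + 0.04·√32400 + 0.28·√115600 = 0.12·80 + 0.12·390 + 0.44·120 + 0.04·180 + 0.28·340 = 211.6
CE = (211.6)² = 44774.56
Risk premium = EV − CE = 59020 − 44774.56 = 14245.44

$14,245.44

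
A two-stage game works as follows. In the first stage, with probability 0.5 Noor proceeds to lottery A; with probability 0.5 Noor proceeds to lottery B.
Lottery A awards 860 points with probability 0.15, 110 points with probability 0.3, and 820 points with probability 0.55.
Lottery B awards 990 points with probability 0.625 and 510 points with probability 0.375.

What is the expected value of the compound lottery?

711.5 points

EV(A) = 0.15 × 860 + 0.3 × 110 + 0.55 × 820 = 129 + 33 + 451 = 613
EV(B) = 0.625 × 990 + 0.375 × 510 = 618.75 + 191.25 = 810
Overall = 0.5 × 613 + 0.5 × 810 = 306.5 + 405 = 711.5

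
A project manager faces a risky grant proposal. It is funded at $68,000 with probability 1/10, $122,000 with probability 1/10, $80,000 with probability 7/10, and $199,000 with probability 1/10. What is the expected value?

EV = 1/10 × 68000 + 1/10 × 122000 + 7/10 × 80000 + 1/10 × 199000 = 6800 + 12200 + 56000 + 19900 = 94900

$94,900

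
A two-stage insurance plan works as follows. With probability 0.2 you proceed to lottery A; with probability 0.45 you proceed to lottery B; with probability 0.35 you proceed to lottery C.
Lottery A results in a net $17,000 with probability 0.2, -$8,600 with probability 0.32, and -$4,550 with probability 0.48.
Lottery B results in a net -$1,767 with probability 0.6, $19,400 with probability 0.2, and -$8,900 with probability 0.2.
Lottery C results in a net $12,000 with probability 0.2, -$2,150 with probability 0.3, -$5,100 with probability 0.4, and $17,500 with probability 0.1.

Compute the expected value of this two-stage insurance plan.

EV(A) = 0.2 × 17000 + 0.32 × (-8600) + 0.48 × (-4550) = 3400 − 2752 − 2184 = -1536
EV(B) = 0.6 × (-1767) + 0.2 × 19400 + 0.2 × (-8900) = -1060.2 + 3880 − 1780 = 1039.8
EV(C) = 0.2 × 12000 + 0.3 × (-2150) + 0.4 × (-5100) + 0.1 × 17500 = 2400 − 645 − 2040 + 1750 = 1465
Overall = 0.2 × (-1536) + 0.45 × 1039.8 + 0.35 × 1465 = -307.2 + 467.91 + 512.75 = 673.46

$673.46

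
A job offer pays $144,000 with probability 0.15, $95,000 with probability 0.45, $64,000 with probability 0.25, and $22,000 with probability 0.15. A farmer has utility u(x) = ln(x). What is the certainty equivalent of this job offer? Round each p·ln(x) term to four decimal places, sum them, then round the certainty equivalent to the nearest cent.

E[u] = 0.15·ln(144000) + 0.45·ln(95000) + 0.25·ln(64000) + 0.15·ln(22000) = 1.7816 + 5.1577 + 2.7667 + 1.4998 = 11.2058
CE = e^11.2058 ≈ 73555.83

$73,555.83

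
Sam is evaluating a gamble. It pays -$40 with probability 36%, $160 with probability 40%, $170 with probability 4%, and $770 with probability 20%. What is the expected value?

$210.40

EV = 0.36 × (-40) + 0.4 × 160 + 0.04 × 170 + 0.2 × 770 = -14.4 + 64 + 6.8 + 154 = 210.4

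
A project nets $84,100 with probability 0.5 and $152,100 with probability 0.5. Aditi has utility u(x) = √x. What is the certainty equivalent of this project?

E[u] = 0.5·√84100 + 0.5·√152100 = 0.5·290 + 0.5·390 = 340
CE = (340)² = 115600

$115,600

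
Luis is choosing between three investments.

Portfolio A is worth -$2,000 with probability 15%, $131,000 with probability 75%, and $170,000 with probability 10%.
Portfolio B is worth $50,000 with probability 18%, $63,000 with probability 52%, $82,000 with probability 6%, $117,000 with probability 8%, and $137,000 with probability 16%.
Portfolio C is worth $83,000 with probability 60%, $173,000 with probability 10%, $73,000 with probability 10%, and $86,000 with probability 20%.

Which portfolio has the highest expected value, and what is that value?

Portfolio A ($114,950)

Portfolio A = 0.15 × (-2000) + 0.75 × 131000 + 0.1 × 170000 = -300 + 98250 + 17000 = 114950
Portfolio B = 0.18 × 50000 + 0.52 × 63000 + 0.06 × 82000 + 0.08 × 117000 + 0.16 × 137000 = 9000 + 32760 + 4920 + 9360 + 21920 = 77960
Portfolio C = 0.6 × 83000 + 0.1 × 173000 + 0.1 × 73000 + 0.2 × 86000 = 49800 + 17300 + 7300 + 17200 = 91600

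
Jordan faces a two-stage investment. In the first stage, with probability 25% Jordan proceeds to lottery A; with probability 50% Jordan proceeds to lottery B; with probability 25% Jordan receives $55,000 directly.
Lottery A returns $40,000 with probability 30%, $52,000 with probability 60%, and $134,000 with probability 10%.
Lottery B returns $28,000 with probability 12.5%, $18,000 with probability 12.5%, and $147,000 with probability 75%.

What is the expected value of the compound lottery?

EV(A) = 0.3 × 40000 + 0.6 × 52000 + 0.1 × 134000 = 12000 + 31200 + 13400 = 56600
EV(B) = 0.125 × 28000 + 0.125 × 18000 + 0.75 × 147000 = 3500 + 2250 + 110250 = 116000
Branch C: 55000 (certain)
Overall = 0.25 × 56600 + 0.5 × 116000 + 0.25 × 55000 = 14150 + 58000 + 13750 = 85900

$85,900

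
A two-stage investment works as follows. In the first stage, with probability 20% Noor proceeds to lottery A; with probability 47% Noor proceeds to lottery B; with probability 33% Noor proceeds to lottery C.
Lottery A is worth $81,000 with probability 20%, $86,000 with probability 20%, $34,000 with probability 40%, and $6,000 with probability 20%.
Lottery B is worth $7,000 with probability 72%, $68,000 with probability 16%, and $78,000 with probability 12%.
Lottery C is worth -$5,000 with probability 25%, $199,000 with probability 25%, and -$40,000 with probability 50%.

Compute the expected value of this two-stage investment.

EV(A) = 0.2 × 81000 + 0.2 × 86000 + 0.4 × 34000 + 0.2 × 6000 = 16200 + 17200 + 13600 + 1200 = 48200
EV(B) = 0.72 × 7000 + 0.16 × 68000 + 0.12 × 78000 = 5040 + 10880 + 9360 = 25280
EV(C) = 0.25 × (-5000) + 0.25 × 199000 + 0.5 × (-40000) = -1250 + 49750 − 20000 = 28500
Overall = 0.2 × 48200 + 0.47 × 25280 + 0.33 × 28500 = 9640 + 11881.6 + 9405 = 30926.6

$30,926.60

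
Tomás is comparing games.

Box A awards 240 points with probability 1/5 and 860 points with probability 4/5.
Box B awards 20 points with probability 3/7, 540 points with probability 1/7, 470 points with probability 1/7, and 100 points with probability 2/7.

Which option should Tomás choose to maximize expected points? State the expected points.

Box A = 1/5 × 240 + 4/5 × 860 = 48 + 688 = 736
Box B = 3/7 × 20 + 1/7 × 540 + 1/7 × 470 + 2/7 × 100 = 8.5714 + 77.1429 + 67.1429 + 28.5714 = 181.4286

Box A (736 points)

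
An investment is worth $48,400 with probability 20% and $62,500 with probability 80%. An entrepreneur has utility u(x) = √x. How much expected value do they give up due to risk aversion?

E[u] = 0.2·√48400 + 0.8·√62500 = 0.2·220 + 0.8·250 = 244
CE = (244)² = 59536
Risk premium = EV − CE = 59680 − 59536 = 144

$144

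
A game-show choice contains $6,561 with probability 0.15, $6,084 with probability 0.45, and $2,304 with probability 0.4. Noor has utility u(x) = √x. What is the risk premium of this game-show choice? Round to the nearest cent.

E[u] = 0.15·√6561 + 0.45·√6084 + 0.4·√2304 = 0.15·81 + 0.45·78 + 0.4·48 = 66.45
CE = (66.45)² = 4415.6025
Risk premium = EV − CE = 4643.55 − 4415.6025 = 227.9475

$227.95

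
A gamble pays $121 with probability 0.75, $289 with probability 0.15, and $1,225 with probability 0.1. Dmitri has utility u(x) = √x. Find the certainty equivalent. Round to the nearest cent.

$204.49

E[u] = 0.75·√121 + 0.15·√289 + 0.1·√1225 = 0.75·11 + 0.15·17 + 0.1·35 = 14.3
CE = (14.3)² = 204.49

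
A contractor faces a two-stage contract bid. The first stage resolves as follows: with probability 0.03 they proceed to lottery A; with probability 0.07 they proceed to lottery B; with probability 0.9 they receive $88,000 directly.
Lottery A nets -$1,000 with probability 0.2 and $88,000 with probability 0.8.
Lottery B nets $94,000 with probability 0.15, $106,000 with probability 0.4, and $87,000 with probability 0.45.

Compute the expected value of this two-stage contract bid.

$88,001.50

EV(A) = 0.2 × (-1000) + 0.8 × 88000 = -200 + 70400 = 70200
EV(B) = 0.15 × 94000 + 0.4 × 106000 + 0.45 × 87000 = 14100 + 42400 + 39150 = 95650
Branch C: 88000 (certain)
Overall = 0.03 × 70200 + 0.07 × 95650 + 0.9 × 88000 = 2106 + 6695.5 + 79200 = 88001.5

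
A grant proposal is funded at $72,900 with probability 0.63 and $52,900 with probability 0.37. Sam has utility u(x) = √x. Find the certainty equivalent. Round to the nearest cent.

E[u] = 0.63·√72900 + 0.37·√52900 = 0.63·270 + 0.37·230 = 255.2
CE = (255.2)² = 65127.04

$65,127.04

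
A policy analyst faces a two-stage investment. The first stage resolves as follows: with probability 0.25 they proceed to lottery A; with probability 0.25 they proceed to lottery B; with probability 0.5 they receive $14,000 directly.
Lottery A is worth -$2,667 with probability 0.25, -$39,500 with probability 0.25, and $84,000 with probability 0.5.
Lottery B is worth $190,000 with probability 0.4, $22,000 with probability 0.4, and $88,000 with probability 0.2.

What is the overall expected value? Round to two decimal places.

$40,464.56

EV(A) = 0.25 × (-2667) + 0.25 × (-39500) + 0.5 × 84000 = -666.75 − 9875 + 42000 = 31458.25
EV(B) = 0.4 × 190000 + 0.4 × 22000 + 0.2 × 88000 = 76000 + 8800 + 17600 = 102400
Branch C: 14000 (certain)
Overall = 0.25 × 31458.25 + 0.25 × 102400 + 0.5 × 14000 = 7864.5625 + 25600 + 7000 = 40464.5625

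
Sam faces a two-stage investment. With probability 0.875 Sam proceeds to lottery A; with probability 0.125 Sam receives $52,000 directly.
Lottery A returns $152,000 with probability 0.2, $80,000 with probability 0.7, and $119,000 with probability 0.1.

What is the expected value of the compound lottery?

EV(A) = 0.2 × 152000 + 0.7 × 80000 + 0.1 × 119000 = 30400 + 56000 + 11900 = 98300
Branch B: 52000 (certain)
Overall = 0.875 × 98300 + 0.125 × 52000 = 86012.5 + 6500 = 92512.5

$92,512.50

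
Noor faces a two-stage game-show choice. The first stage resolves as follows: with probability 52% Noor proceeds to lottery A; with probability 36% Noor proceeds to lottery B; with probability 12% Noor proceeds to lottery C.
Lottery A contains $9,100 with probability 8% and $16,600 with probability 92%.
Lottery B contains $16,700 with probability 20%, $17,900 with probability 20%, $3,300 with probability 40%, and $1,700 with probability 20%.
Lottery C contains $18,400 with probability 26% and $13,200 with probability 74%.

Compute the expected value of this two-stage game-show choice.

$13,155.04

EV(A) = 0.08 × 9100 + 0.92 × 16600 = 728 + 15272 = 16000
EV(B) = 0.2 × 16700 + 0.2 × 17900 + 0.4 × 3300 + 0.2 × 1700 = 3340 + 3580 + 1320 + 340 = 8580
EV(C) = 0.26 × 18400 + 0.74 × 13200 = 4784 + 9768 = 14552
Overall = 0.52 × 16000 + 0.36 × 8580 + 0.12 × 14552 = 8320 + 3088.8 + 1746.24 = 13155.04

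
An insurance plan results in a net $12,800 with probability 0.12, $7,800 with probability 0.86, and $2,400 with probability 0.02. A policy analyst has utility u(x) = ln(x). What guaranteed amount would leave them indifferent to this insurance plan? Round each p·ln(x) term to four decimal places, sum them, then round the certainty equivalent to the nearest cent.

E[u] = 0.12·ln(12800) + 0.86·ln(7800) + 0.02·ln(2400) = 1.1349 + 7.7072 + 0.1557 = 8.9978
CE = e^8.9978 ≈ 8085.28

$8,085.28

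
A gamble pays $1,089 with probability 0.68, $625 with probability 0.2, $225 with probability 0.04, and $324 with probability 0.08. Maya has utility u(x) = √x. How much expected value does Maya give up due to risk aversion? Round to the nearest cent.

$31.37

E[u] = 0.68·√1089 + 0.2·√625 + 0.04·√225 + 0.08·√324 = 0.68·33 + 0.2·25 + 0.04·15 + 0.08·18 = 29.48
CE = (29.48)² = 869.0704
Risk premium = EV − CE = 900.44 − 869.0704 = 31.3696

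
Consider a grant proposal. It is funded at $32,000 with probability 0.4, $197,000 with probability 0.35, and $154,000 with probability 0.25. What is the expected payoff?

$120,250

EV = 0.4 × 32000 + 0.35 × 197000 + 0.25 × 154000 = 12800 + 68950 + 38500 = 120250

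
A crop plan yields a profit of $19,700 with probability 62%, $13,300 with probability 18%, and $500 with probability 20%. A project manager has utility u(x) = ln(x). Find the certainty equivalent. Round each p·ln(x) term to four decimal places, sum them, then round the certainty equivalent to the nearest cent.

E[u] = 0.62·ln(19700) + 0.18·ln(13300) + 0.2·ln(500) = 6.1308 + 1.7092 + 1.2429 = 9.0829
CE = e^9.0829 ≈ 8803.46

$8,803.46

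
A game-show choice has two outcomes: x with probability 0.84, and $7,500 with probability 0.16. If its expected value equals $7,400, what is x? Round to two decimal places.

0.84·x + 0.16·7500 = 7400
0.84·x = 7400 − 1200 = 6200
x = 6200 / 0.84 = 7380.9524

x = $7,380.95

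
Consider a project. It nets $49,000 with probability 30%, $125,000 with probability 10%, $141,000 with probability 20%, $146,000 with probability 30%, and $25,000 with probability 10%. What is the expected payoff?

$101,700

EV = 0.3 × 49000 + 0.1 × 125000 + 0.2 × 141000 + 0.3 × 146000 + 0.1 × 25000 = 14700 + 12500 + 28200 + 43800 + 2500 = 101700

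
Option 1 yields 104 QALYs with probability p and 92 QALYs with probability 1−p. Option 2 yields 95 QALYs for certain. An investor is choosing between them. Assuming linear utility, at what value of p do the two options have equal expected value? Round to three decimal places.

p·104 + (1−p)·92 = 95
12p + 92 = 95
p = (95 − 92) / 12

p = 0.250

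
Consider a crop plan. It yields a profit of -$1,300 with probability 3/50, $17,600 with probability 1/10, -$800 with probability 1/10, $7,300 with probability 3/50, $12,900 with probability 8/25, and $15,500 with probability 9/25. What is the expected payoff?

$11,748

EV = 3/50 × (-1300) + 1/10 × 17600 + 1/10 × (-800) + 3/50 × 7300 + 8/25 × 12900 + 9/25 × 15500 = -78 + 1760 − 80 + 438 + 4128 + 5580 = 11748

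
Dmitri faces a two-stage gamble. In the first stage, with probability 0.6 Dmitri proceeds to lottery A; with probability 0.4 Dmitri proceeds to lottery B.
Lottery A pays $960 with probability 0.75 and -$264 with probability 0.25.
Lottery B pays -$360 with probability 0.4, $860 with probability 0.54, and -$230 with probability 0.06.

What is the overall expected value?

$515.04

EV(A) = 0.75 × 960 + 0.25 × (-264) = 720 − 66 = 654
EV(B) = 0.4 × (-360) + 0.54 × 860 + 0.06 × (-230) = -144 + 464.4 − 13.8 = 306.6
Overall = 0.6 × 654 + 0.4 × 306.6 = 392.4 + 122.64 = 515.04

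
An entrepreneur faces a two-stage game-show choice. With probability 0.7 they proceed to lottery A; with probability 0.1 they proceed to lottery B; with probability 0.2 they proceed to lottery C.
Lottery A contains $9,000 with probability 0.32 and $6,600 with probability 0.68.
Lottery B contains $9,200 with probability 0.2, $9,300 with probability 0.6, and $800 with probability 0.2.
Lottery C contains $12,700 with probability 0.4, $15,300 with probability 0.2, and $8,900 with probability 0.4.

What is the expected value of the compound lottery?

$8,255.60

EV(A) = 0.32 × 9000 + 0.68 × 6600 = 2880 + 4488 = 7368
EV(B) = 0.2 × 9200 + 0.6 × 9300 + 0.2 × 800 = 1840 + 5580 + 160 = 7580
EV(C) = 0.4 × 12700 + 0.2 × 15300 + 0.4 × 8900 = 5080 + 3060 + 3560 = 11700
Overall = 0.7 × 7368 + 0.1 × 7580 + 0.2 × 11700 = 5157.6 + 758 + 2340 = 8255.6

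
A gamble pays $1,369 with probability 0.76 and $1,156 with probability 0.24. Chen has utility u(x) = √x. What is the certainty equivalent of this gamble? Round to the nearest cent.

$1,316.24

E[u] = 0.76·√1369 + 0.24·√1156 = 0.76·37 + 0.24·34 = 36.28
CE = (36.28)² = 1316.2384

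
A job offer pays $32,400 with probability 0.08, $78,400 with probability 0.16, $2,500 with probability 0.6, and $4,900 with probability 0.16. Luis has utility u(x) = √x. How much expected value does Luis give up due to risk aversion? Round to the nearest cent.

E[u] = 0.08·√32400 + 0.16·√78400 + 0.6·√2500 + 0.16·√4900 = 0.08·180 + 0.16·280 + 0.6·50 + 0.16·70 = 100.4
CE = (100.4)² = 10080.16
Risk premium = EV − CE = 17420 − 10080.16 = 7339.84

$7,339.84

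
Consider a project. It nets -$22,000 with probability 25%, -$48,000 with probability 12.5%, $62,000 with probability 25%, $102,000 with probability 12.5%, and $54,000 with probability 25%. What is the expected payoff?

EV = 0.25 × (-22000) + 0.125 × (-48000) + 0.25 × 62000 + 0.125 × 102000 + 0.25 × 54000 = -5500 − 6000 + 15500 + 12750 + 13500 = 30250

$30,250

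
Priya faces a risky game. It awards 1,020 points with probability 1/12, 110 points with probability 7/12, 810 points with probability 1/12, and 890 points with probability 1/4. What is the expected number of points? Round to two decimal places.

439.17 points

EV = 1/12 × 1020 + 7/12 × 110 + 1/12 × 810 + 1/4 × 890 = 85 + 64.1667 + 67.5 + 222.5 = 439.1667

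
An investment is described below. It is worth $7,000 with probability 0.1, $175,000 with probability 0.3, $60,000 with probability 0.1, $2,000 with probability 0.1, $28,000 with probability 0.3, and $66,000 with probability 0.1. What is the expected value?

$74,400

EV = 0.1 × 7000 + 0.3 × 175000 + 0.1 × 60000 + 0.1 × 2000 + 0.3 × 28000 + 0.1 × 66000 = 700 + 52500 + 6000 + 200 + 8400 + 6600 = 74400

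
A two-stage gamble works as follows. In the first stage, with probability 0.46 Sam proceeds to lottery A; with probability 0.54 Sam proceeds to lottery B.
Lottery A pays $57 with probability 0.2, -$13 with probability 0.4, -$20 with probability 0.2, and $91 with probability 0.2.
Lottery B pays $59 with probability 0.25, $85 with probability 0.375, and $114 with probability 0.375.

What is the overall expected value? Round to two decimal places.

$57.65

EV(A) = 0.2 × 57 + 0.4 × (-13) + 0.2 × (-20) + 0.2 × 91 = 11.4 − 5.2 − 4 + 18.2 = 20.4
EV(B) = 0.25 × 59 + 0.375 × 85 + 0.375 × 114 = 14.75 + 31.875 + 42.75 = 89.375
Overall = 0.46 × 20.4 + 0.54 × 89.375 = 9.384 + 48.2625 = 57.6465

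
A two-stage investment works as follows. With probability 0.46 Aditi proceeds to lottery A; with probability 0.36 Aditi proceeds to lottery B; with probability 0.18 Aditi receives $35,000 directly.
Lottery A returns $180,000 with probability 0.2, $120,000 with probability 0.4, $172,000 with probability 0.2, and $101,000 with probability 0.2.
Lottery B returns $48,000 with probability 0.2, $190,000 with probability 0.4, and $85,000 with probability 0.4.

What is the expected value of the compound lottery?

$113,112

EV(A) = 0.2 × 180000 + 0.4 × 120000 + 0.2 × 172000 + 0.2 × 101000 = 36000 + 48000 + 34400 + 20200 = 138600
EV(B) = 0.2 × 48000 + 0.4 × 190000 + 0.4 × 85000 = 9600 + 76000 + 34000 = 119600
Branch C: 35000 (certain)
Overall = 0.46 × 138600 + 0.36 × 119600 + 0.18 × 35000 = 63756 + 43056 + 6300 = 113112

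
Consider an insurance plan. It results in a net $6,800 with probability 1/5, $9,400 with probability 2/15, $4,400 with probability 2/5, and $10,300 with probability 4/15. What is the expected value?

EV = 1/5 × 6800 + 2/15 × 9400 + 2/5 × 4400 + 4/15 × 10300 = 1360 + 1253.3333 + 1760 + 2746.6667 = 7120

$7,120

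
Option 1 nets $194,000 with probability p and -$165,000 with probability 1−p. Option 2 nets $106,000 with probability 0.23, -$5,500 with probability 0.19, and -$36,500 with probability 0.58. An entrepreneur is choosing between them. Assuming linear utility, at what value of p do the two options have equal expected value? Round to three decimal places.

p = 0.466

EV(Option 2) = 0.23 × 106000 + 0.19 × (-5500) + 0.58 × (-36500) = 24380 − 1045 − 21170 = 2165
p·194000 + (1−p)·(-165000) = 2165
359000p − 165000 = 2165
p = (2165 + 165000) / 359000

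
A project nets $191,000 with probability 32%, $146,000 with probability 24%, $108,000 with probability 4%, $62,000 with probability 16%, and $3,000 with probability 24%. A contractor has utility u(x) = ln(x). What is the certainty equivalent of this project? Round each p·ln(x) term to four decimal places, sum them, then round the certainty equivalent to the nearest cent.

E[u] = 0.32·ln(191000) + 0.24·ln(146000) + 0.04·ln(108000) + 0.16·ln(62000) + 0.24·ln(3000) = 3.8912 + 2.8539 + 0.4636 + 1.7656 + 1.9215 = 10.8958
CE = e^10.8958 ≈ 53949.30

$53,949.30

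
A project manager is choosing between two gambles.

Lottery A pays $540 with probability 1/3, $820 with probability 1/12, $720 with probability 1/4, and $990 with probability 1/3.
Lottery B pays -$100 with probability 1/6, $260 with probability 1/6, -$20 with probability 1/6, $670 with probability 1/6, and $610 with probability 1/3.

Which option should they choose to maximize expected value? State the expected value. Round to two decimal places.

Lottery A = 1/3 × 540 + 1/12 × 820 + 1/4 × 720 + 1/3 × 990 = 180 + 68.3333 + 180 + 330 = 758.3333
Lottery B = 1/6 × (-100) + 1/6 × 260 + 1/6 × (-20) + 1/6 × 670 + 1/3 × 610 = -16.6667 + 43.3333 − 3.3333 + 111.6667 + 203.3333 = 338.3333

Lottery A ($758.33)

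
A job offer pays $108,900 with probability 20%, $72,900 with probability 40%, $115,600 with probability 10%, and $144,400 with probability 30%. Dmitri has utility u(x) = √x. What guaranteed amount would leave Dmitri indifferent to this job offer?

$103,684

E[u] = 0.2·√108900 + 0.4·√72900 + 0.1·√115600 + 0.3·√144400 = 0.2·330 + 0.4·270 + 0.1·340 + 0.3·380 = 322
CE = (322)² = 103684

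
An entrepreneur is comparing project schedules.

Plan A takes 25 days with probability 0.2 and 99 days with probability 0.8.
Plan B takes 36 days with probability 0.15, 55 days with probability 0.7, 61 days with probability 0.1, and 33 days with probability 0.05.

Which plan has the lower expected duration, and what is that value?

Plan B (51.65 days)

Plan A = 0.2 × 25 + 0.8 × 99 = 5 + 79.2 = 84.2
Plan B = 0.15 × 36 + 0.7 × 55 + 0.1 × 61 + 0.05 × 33 = 5.4 + 38.5 + 6.1 + 1.65 = 51.65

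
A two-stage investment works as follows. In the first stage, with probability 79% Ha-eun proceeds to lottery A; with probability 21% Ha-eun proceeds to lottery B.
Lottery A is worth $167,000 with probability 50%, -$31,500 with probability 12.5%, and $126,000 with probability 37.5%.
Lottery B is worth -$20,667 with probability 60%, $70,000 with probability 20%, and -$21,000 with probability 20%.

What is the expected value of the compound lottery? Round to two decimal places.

EV(A) = 0.5 × 167000 + 0.125 × (-31500) + 0.375 × 126000 = 83500 − 3937.5 + 47250 = 126812.5
EV(B) = 0.6 × (-20667) + 0.2 × 70000 + 0.2 × (-21000) = -12400.2 + 14000 − 4200 = -2600.2
Overall = 0.79 × 126812.5 + 0.21 × (-2600.2) = 100181.875 − 546.042 = 99635.833

$99,635.83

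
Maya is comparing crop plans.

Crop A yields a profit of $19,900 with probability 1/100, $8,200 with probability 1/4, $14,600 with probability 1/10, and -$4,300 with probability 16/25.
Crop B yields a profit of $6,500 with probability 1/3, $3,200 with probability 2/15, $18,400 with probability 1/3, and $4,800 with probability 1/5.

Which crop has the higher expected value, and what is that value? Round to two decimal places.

Crop B ($9,686.67)

Crop A = 1/100 × 19900 + 1/4 × 8200 + 1/10 × 14600 + 16/25 × (-4300) = 199 + 2050 + 1460 − 2752 = 957
Crop B = 1/3 × 6500 + 2/15 × 3200 + 1/3 × 18400 + 1/5 × 4800 = 2166.6667 + 426.6667 + 6133.3333 + 960 = 9686.6667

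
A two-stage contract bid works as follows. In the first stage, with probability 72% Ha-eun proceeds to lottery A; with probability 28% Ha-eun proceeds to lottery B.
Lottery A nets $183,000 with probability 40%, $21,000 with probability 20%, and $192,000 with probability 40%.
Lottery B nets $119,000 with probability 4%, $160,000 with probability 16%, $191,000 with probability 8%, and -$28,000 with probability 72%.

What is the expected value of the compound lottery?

EV(A) = 0.4 × 183000 + 0.2 × 21000 + 0.4 × 192000 = 73200 + 4200 + 76800 = 154200
EV(B) = 0.04 × 119000 + 0.16 × 160000 + 0.08 × 191000 + 0.72 × (-28000) = 4760 + 25600 + 15280 − 20160 = 25480
Overall = 0.72 × 154200 + 0.28 × 25480 = 111024 + 7134.4 = 118158.4

$118,158.40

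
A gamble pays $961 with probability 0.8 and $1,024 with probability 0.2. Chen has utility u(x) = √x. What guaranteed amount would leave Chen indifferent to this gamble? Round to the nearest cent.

E[u] = 0.8·√961 + 0.2·√1024 = 0.8·31 + 0.2·32 = 31.2
CE = (31.2)² = 973.44

$973.44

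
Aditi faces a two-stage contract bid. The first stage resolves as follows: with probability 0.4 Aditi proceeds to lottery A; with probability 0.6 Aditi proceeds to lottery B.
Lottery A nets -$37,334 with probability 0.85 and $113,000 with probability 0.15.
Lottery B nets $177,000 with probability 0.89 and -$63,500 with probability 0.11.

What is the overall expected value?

EV(A) = 0.85 × (-37334) + 0.15 × 113000 = -31733.9 + 16950 = -14783.9
EV(B) = 0.89 × 177000 + 0.11 × (-63500) = 157530 − 6985 = 150545
Overall = 0.4 × (-14783.9) + 0.6 × 150545 = -5913.56 + 90327 = 84413.44

$84,413.44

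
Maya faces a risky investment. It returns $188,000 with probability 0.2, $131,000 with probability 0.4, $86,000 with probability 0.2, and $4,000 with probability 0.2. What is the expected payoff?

EV = 0.2 × 188000 + 0.4 × 131000 + 0.2 × 86000 + 0.2 × 4000 = 37600 + 52400 + 17200 + 800 = 108000

$108,000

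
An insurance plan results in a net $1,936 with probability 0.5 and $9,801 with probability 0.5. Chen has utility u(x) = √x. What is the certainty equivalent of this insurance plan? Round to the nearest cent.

$5,112.25

E[u] = 0.5·√1936 + 0.5·√9801 = 0.5·44 + 0.5·99 = 71.5
CE = (71.5)² = 5112.25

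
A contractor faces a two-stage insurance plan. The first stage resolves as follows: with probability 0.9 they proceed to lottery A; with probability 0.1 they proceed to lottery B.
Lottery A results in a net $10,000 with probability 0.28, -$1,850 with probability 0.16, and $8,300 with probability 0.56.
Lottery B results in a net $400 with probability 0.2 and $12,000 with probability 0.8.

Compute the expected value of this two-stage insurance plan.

$7,404.80

EV(A) = 0.28 × 10000 + 0.16 × (-1850) + 0.56 × 8300 = 2800 − 296 + 4648 = 7152
EV(B) = 0.2 × 400 + 0.8 × 12000 = 80 + 9600 = 9680
Overall = 0.9 × 7152 + 0.1 × 9680 = 6436.8 + 968 = 7404.8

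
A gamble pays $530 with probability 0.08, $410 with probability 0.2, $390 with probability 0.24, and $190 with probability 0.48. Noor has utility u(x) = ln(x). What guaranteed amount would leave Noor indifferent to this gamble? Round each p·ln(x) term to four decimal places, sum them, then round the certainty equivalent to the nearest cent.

E[u] = 0.08·ln(530) + 0.2·ln(410) + 0.24·ln(390) + 0.48·ln(190) = 0.5018 + 1.2032 + 1.4319 + 2.5186 = 5.6555
CE = e^5.6555 ≈ 285.86

$285.86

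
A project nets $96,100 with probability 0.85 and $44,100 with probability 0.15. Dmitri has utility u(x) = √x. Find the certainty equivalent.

$87,025

E[u] = 0.85·√96100 + 0.15·√44100 = 0.85·310 + 0.15·210 = 295
CE = (295)² = 87025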